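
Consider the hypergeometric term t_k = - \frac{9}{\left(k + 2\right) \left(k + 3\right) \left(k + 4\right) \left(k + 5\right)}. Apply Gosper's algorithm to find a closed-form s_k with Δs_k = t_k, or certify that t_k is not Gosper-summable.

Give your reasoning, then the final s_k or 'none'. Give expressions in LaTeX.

s_k = \frac{k \left(- k^{2} - 9 k - 26\right)}{8 \left(k + 2\right) \left(k + 3\right) \left(k + 4\right)}

t_(k+1)/t_k = (k + 2)/(k + 6).
Gosper form: A/B · C(k+1)/C(k) with A=k + 2, B=k + 6, C=1.
f must satisfy (k + 2)·f(k+1) − (k + 5)·f(k) = 1.
deg f ≤ 3 (via 1,1,0).
Solve for f: f(k) = k*(k**2 + 9*k + 26)/72 (degree 3 ≤ 3).
R(k) = B(k−1)·f(k)/C(k) = k*(k + 5)*(k**2 + 9*k + 26)/72; s_k = R·t_k = k*(-k**2 - 9*k - 26)/(8*(k + 2)*(k + 3)*(k + 4)).
Check: Δs_k = -9/(k**4 + 14*k**3 + 71*k**2 + 154*k + 120). ✓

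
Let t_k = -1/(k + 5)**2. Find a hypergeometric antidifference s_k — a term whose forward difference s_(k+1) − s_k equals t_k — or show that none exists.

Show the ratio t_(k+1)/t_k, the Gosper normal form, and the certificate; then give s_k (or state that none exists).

none — t_k is not Gosper-summable

Ratio r(k) = (k + 5)**2/(k + 6)**2.
Normal form (A,B,C) = (k**2 + 10*k + 25, k**2 + 12*k + 36, 1).
Solve (k**2 + 10*k + 25)·f(k+1) − (k**2 + 10*k + 25)·f(k) = 1.
deg f ≤ 0 (via 2,2,0).
f = c0 ⇒ A·f(k+1) − B(k−1)·f(k) − C = -1. The system {-1 = 0} is inconsistent; no antidifference.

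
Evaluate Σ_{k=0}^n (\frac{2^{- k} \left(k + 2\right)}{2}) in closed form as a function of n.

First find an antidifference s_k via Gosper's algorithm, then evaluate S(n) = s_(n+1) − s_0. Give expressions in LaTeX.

S(n) = \frac{2^{- n} \left(6 \cdot 2^{n} - n - 4\right)}{2}

t_(k+1)/t_k = (k + 3)/(2*(k + 2)).
Gosper form: A/B · C(k+1)/C(k) with A=1/2, B=1, C=k + 2.
Need (1/2)·f(k+1) − (1)·f(k) = k + 2.
Bound: deg f ≤ 1.
Solve for f: f(k) = -2*(k + 3) (degree 1 ≤ 1).
Then R = B(k−1)f/C = -2*(k + 3)/(k + 2), so s_k = R(k)·t_k = (-k - 3)/2**k.
Δs = (k + 2)/(2*2**k), as required.
Σ_(k=0)^n t_k = s_(n+1) − s_(0) = (2**(-n - 1)*(-n - 4)) − (-3), i.e. (6*2**n - n - 4)/(2*2**n).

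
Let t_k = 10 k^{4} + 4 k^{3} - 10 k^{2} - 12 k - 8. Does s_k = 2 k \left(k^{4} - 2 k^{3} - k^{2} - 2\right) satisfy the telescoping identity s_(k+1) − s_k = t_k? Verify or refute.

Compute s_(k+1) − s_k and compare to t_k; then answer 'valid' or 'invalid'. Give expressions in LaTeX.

s_(k+1) = 2*k**5 + 6*k**4 + 2*k**3 - 10*k**2 - 16*k - 8
s_(k+1) − s_k = 10*k**4 + 4*k**3 - 10*k**2 - 12*k - 8
(s_(k+1) − s_k) − t_k = 0

valid (s_(k+1) − s_k reduces to t_k)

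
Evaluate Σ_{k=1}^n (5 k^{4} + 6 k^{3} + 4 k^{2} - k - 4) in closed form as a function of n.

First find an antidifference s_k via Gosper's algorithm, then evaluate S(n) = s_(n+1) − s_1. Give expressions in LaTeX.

S(n) = n \left(n^{4} + 4 n^{3} + 6 n^{2} + 3 n - 4\right)

t_(k+1)/t_k = (5*k**4 + 26*k**3 + 52*k**2 + 45*k + 10)/(5*k**4 + 6*k**3 + 4*k**2 - k - 4).
So A=1 and B=1, with C=k**4 + 6*k**3/5 + 4*k**2/5 - k/5 - 4/5.
Key eq: (1)·f(k+1) = (1)·f(k) + (k**4 + 6*k**3/5 + 4*k**2/5 - k/5 - 4/5).
Bound: deg f ≤ 5.
Coefficient equations give f(k) = k*(k + 1)*(k**3 - 2*k**2 + 2*k - 3)/5.
So s_k = (B(k−1)f/C)·t_k = (k*(k**3 - 2*k**2 + 2*k - 3)/(5*k**3 + k**2 + 3*k - 4))·t_k = k*(k**4 - k**3 - k - 3).
Check: Δs_k = 5*k**4 + 6*k**3 + 4*k**2 - k - 4. ✓
s_(n+1) = n**5 + 4*n**4 + 6*n**3 + 3*n**2 - 4*n - 4 and s_(1) = -4, so S(n) = n*(n**4 + 4*n**3 + 6*n**2 + 3*n - 4).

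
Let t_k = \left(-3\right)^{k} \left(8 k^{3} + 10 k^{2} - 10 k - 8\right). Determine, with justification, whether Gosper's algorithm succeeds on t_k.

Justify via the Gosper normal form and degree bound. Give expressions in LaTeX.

Yes. s_k = \left(-3\right)^{k} \left(- 2 k^{3} + 2 k^{2} + 4 k - 1\right).

Step 1: r(k) = 3*k*(-4*k**2 - 17*k - 17)/(4*k**3 + 5*k**2 - 5*k - 4).
So A=-3 and B=1, with C=k**3 + 5*k**2/4 - 5*k/4 - 1.
Set up (-3)·f(k+1) − (1)·f(k) − (k**3 + 5*k**2/4 - 5*k/4 - 1) = 0.
Bound: deg f ≤ 3.
Match coefficients ⇒ f(k) = -(2*k**3 - 2*k**2 - 4*k + 1)/8.
Certificate R = B(k−1)f/C = -(2*k**3 - 2*k**2 - 4*k + 1)/(2*(k - 1)*(4*k**2 + 9*k + 4)) gives s_k = (-3)**k*(-2*k**3 + 2*k**2 + 4*k - 1).
s_(k+1) − s_k = (-3)**k*(8*k**3 + 10*k**2 - 10*k - 8) = t_k.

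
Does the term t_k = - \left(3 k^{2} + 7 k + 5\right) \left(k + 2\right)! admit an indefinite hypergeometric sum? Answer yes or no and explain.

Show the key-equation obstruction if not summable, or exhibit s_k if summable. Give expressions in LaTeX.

t_(k+1)/t_k = (k + 3)*(7*k + 3*(k + 1)**2 + 12)/(3*k**2 + 7*k + 5).
Normal form (A,B,C) = (k + 3, 1, k**2 + 7*k/3 + 5/3).
Need (k + 3)·f(k+1) − (1)·f(k) = k**2 + 7*k/3 + 5/3.
d = 1 from the (1,0,2) case.
Solve for f: f(k) = (3*k - 2)/3 (degree 1 ≤ 1).
R(k) = B(k−1)·f(k)/C(k) = (3*k - 2)/(3*k**2 + 7*k + 5); s_k = R·t_k = -(3*k - 2)*factorial(k + 2).
Verify: -(3*k**2 + 7*k + 5)*factorial(k + 2) matches t_k.

Yes. s_k = - \left(3 k - 2\right) \left(k + 2\right)!.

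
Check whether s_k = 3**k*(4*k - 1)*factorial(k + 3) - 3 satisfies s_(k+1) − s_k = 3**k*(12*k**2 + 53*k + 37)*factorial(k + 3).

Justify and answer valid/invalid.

Valid — Δs_k = t_k.

s_(k+1) = 3**(k + 1)*(4*k + 3)*factorial(k + 4) - 3
s_(k+1) − s_k = 3**k*(12*k**2 + 53*k + 37)*factorial(k + 3)
(s_(k+1) − s_k) − t_k = 0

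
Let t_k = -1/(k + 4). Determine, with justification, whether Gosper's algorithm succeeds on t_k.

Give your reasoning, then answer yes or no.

Compute t_(k+1)/t_k: get (k + 4)/(k + 5).
Factor: A=k + 4; B=k + 5; C=1.
Need (k + 4)·f(k+1) − (k + 4)·f(k) = 1.
Degrees (1,1,0) ⇒ d ≤ 0.
Write f(k) = c0. Then LHS − RHS = -1, requiring -1 = 0: contradictory. No certificate.

No — t_k has no hypergeometric antidifference.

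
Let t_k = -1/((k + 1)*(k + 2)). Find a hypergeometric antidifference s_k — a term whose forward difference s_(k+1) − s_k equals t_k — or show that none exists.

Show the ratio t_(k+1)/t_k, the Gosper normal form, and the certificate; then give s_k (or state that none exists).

The ratio is (k + 1)/(k + 3).
Normal form (A,B,C) = (k + 1, k + 3, 1).
Need (k + 1)·f(k+1) − (k + 2)·f(k) = 1.
d = 1 from the (1,1,0) case.
Coefficient equations give f(k) = k.
Certificate R = B(k−1)f/C = k*(k + 2) gives s_k = -k/(k + 1).
Δs = -1/(k**2 + 3*k + 2), as required.

s_k = -k/(k + 1)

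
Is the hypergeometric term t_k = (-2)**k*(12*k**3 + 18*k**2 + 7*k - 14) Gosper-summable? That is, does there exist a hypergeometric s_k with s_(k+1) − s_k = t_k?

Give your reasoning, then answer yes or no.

Yes. s_k = (-2)**k*(-4*k**3 + 2*k**2 + 3*k + 4).

r(k) = 2*(-12*k**3 - 54*k**2 - 79*k - 23)/(12*k**3 + 18*k**2 + 7*k - 14) after simplifying.
Take A(k)=-2, B(k)=1, C(k)=k**3 + 3*k**2/2 + 7*k/12 - 7/6.
Key eq: (-2)·f(k+1) = (1)·f(k) + (k**3 + 3*k**2/2 + 7*k/12 - 7/6).
d = 3 from the (0,0,3) case.
Coefficient equations give f(k) = -(4*k**3 - 2*k**2 - 3*k - 4)/12.
Certificate R = B(k−1)f/C = -(4*k**3 - 2*k**2 - 3*k - 4)/(12*k**3 + 18*k**2 + 7*k - 14) gives s_k = (-2)**k*(-4*k**3 + 2*k**2 + 3*k + 4).
s_(k+1) − s_k = (-2)**k*(12*k**3 + 18*k**2 + 7*k - 14) = t_k.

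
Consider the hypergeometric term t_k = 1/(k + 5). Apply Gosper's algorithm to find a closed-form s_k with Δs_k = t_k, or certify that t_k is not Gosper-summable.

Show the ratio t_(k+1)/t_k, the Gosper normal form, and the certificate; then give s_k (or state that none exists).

none — t_k is not Gosper-summable

r(k) = (k + 5)/(k + 6) after simplifying.
Normal form (A,B,C) = (k + 5, k + 6, 1).
f must satisfy (k + 5)·f(k+1) − (k + 5)·f(k) = 1.
d = 0 from the (1,1,0) case.
Generic f = c0 gives residual -1; -1 = 0 cannot hold, so t_k is not Gosper-summable.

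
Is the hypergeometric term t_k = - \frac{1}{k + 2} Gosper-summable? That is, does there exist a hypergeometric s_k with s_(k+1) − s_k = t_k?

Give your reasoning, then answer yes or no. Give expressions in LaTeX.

r(k) = (k + 2)/(k + 3) after simplifying.
Factor: A=k + 2; B=k + 3; C=1.
Solve (k + 2)·f(k+1) − (k + 2)·f(k) = 1.
Degrees (1,1,0) ⇒ d ≤ 0.
Generic f = c0 gives residual -1; -1 = 0 cannot hold, so t_k is not Gosper-summable.

No — t_k has no hypergeometric antidifference.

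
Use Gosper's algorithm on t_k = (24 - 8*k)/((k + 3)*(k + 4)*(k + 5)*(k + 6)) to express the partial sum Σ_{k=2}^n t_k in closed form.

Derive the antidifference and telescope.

S(n) = 2*(-n**3 - 15*n**2 + 136*n - 120)/(105*(n**3 + 15*n**2 + 74*n + 120))

Step 1: r(k) = (k - 2)*(k + 3)/((k - 3)*(k + 7)).
Factor: A=k + 3; B=k + 7; C=k - 3.
Solve (k + 3)·f(k+1) − (k + 6)·f(k) = k - 3.
deg f ≤ 3 (via 1,1,1).
Solving with deg f ≤ 3: f(k) = -k*(k**2 + 12*k + 107)/120.
So s_k = (B(k−1)f/C)·t_k = (-k*(k + 6)*(k**2 + 12*k + 107)/(120*(k - 3)))·t_k = k*(k**2 + 12*k + 107)/(15*(k + 3)*(k + 4)*(k + 5)).
s_(k+1) − s_k = 8*(3 - k)/(k**4 + 18*k**3 + 119*k**2 + 342*k + 360) = t_k.
Telescope: S(n) = s_(n+1) − s_(2) = (n**3 + 15*n**2 + 134*n + 120)/(15*(n**3 + 15*n**2 + 74*n + 120)) − (3/35) = 2*(-n**3 - 15*n**2 + 136*n - 120)/(105*(n**3 + 15*n**2 + 74*n + 120)).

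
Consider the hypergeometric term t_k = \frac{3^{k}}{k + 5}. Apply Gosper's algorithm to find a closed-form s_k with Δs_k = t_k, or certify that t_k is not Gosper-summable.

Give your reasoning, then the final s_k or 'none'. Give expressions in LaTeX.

none — t_k is not Gosper-summable

The ratio is 3*(k + 5)/(k + 6).
So A=3*k + 15 and B=k + 6, with C=1.
f must satisfy (3*k + 15)·f(k+1) − (k + 5)·f(k) = 1.
deg f ≤ -1 (via 1,1,0).
deg f ≤ -1 is impossible — no certificate.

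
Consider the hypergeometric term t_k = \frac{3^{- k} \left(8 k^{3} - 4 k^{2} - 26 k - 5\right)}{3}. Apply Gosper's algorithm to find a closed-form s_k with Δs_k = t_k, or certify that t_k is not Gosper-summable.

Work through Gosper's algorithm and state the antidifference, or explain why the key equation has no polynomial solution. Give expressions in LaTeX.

s_k = 3^{- k} k \left(- 4 k^{2} - 4 k + 3\right)

Compute t_(k+1)/t_k: get (8*k**3 + 20*k**2 - 10*k - 27)/(3*(8*k**3 - 4*k**2 - 26*k - 5)).
Take A(k)=1/3, B(k)=1, C(k)=k**3 - k**2/2 - 13*k/4 - 5/8.
Set up (1/3)·f(k+1) − (1)·f(k) − (k**3 - k**2/2 - 13*k/4 - 5/8) = 0.
d = 3 from the (0,0,3) case.
Match coefficients ⇒ f(k) = -3*k*(2*k - 1)*(2*k + 3)/8.
Get s_k = R·t_k = k*(-4*k**2 - 4*k + 3)/3**k with R(k) = B(k−1)f(k)/C(k) = -3*k*(2*k - 1)*(2*k + 3)/(8*k**3 - 4*k**2 - 26*k - 5).
Δs = (8*k**3 - 4*k**2 - 26*k - 5)/(3*3**k), as required.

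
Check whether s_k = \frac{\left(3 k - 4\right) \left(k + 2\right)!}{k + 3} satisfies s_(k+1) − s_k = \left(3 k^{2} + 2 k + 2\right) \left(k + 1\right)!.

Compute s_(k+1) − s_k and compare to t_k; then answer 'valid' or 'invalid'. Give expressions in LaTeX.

Invalid: residual - \frac{\left(3 k^{3} + 11 k^{2} + 5 k + 10\right) \left(k + 1\right)!}{\left(k + 3\right) \left(k + 4\right)} ≠ 0.

s_(k+1) = (3*k - 1)*factorial(k + 3)/(k + 4)
s_(k+1) − s_k = (3*k**3 + 14*k**2 + 13*k + 7)*factorial(k + 2)/((k + 3)*(k + 4))
(s_(k+1) − s_k) − t_k = -(3*k**3 + 11*k**2 + 5*k + 10)*factorial(k + 1)/((k + 3)*(k + 4))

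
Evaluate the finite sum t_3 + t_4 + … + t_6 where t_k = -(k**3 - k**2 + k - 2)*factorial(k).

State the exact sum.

Ratio r(k) = (k + 1)*(k + (k + 1)**3 - (k + 1)**2 - 1)/(k**3 - k**2 + k - 2).
Normal form (A,B,C) = (k + 1, 1, k**3 - k**2 + k - 2).
Key eq: (k + 1)·f(k+1) = (1)·f(k) + (k**3 - k**2 + k - 2).
deg f ≤ 2 (via 1,0,3).
Solve for f: f(k) = k**2 - 3*k + 1 (degree 2 ≤ 2).
Get s_k = R·t_k = -(k**2 - 3*k + 1)*factorial(k) with R(k) = B(k−1)f(k)/C(k) = (k**2 - 3*k + 1)/(k**3 - k**2 + k - 2).
Check: Δs_k = -(k**3 - k**2 + k - 2)*factorial(k). ✓
Evaluate s at k=7 and k=3: -146160 and -6; difference -146154.

Σ = -146154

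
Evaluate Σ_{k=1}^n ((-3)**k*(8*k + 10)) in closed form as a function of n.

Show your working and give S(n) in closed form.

Ratio r(k) = 3*(-4*k - 9)/(4*k + 5).
A = -3, B = 1, C = k + 5/4.
Key eq: (-3)·f(k+1) = (1)·f(k) + (k + 5/4).
Degrees (0,0,1) ⇒ d ≤ 1.
Match coefficients ⇒ f(k) = -(2*k + 1)/8.
R(k) = B(k−1)·f(k)/C(k) = -(2*k + 1)/(2*(4*k + 5)); s_k = R·t_k = (-3)**k*(-2*k - 1).
Verify: (-3)**k*(8*k + 10) matches t_k.
Telescope: S(n) = s_(n+1) − s_(1) = 3*(-3)**n*(2*n + 3) − (9) = 6*(-3)**n*n + 9*(-3)**n - 9.

S(n) = 6*(-3)**n*n + 9*(-3)**n - 9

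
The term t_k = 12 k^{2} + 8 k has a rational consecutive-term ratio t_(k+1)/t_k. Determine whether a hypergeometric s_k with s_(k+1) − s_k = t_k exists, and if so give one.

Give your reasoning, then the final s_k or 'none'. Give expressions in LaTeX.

s_k = 2 k \left(2 k^{2} - k - 1\right)

Compute t_(k+1)/t_k: get (3*k**2 + 8*k + 5)/(k*(3*k + 2)).
Take A(k)=1, B(k)=1, C(k)=k**2 + 2*k/3.
Need (1)·f(k+1) − (1)·f(k) = k**2 + 2*k/3.
d = 3 from the (0,0,2) case.
Solving with deg f ≤ 3: f(k) = k*(k - 1)*(2*k + 1)/6.
Get s_k = R·t_k = 2*k*(2*k**2 - k - 1) with R(k) = B(k−1)f(k)/C(k) = (k - 1)*(2*k + 1)/(2*(3*k + 2)).
Check: Δs_k = 4*k*(3*k + 2). ✓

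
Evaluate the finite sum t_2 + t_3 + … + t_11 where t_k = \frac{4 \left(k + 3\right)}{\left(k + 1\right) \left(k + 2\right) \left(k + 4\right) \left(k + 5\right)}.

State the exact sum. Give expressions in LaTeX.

Ratio r(k) = (k + 1)*(k + 4)**2/((k + 3)**2*(k + 6)).
A = k + 1, B = k + 6, C = k**2 + 6*k + 9.
Set up (k + 1)·f(k+1) − (k + 5)·f(k) − (k**2 + 6*k + 9) = 0.
deg f ≤ 4 (via 1,1,2).
Solving with deg f ≤ 4: f(k) = k*(k + 2)*(k + 3)*(k + 5)/8.
So s_k = (B(k−1)f/C)·t_k = (k*(k + 2)*(k + 5)**2/(8*(k + 3)))·t_k = k*(k + 5)/(2*(k**2 + 5*k + 4)).
Δs = 4*(k + 3)/(k**4 + 12*k**3 + 49*k**2 + 78*k + 40), as required.
Σ_(k=2)^(11) t_k = s_(12) − s_(2) = 51/104 − (7/18) = 95/936.

Σ = 95/936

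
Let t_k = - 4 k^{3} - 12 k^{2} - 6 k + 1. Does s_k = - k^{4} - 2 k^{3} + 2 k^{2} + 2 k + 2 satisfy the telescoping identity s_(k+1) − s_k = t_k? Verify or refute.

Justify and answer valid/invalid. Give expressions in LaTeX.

s_(k+1) = -k**4 - 6*k**3 - 10*k**2 - 4*k + 3
s_(k+1) − s_k = -4*k**3 - 12*k**2 - 6*k + 1
(s_(k+1) − s_k) − t_k = 0

valid; difference matches t_k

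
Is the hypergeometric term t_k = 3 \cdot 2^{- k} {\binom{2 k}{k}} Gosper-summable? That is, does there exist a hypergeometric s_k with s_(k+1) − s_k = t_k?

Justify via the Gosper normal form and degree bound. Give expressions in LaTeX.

Step 1: r(k) = (2*k + 1)/(k + 1).
Factor: A=2*k + 1; B=k + 1; C=1.
Set up (2*k + 1)·f(k+1) − (k)·f(k) − (1) = 0.
deg f ≤ -1 (via 1,1,0).
deg f ≤ -1 is impossible — no certificate.

No — negative degree bound, so no certificate f.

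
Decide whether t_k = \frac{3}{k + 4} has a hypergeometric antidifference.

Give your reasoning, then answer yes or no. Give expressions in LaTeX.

t_(k+1)/t_k = (k + 4)/(k + 5).
Take A(k)=k + 4, B(k)=k + 5, C(k)=1.
Key eq: (k + 4)·f(k+1) = (k + 4)·f(k) + (1).
d = 0 from the (1,1,0) case.
Write f(k) = c0. Then LHS − RHS = -1, requiring -1 = 0: contradictory. No certificate.

No; the coefficient equations for f are inconsistent.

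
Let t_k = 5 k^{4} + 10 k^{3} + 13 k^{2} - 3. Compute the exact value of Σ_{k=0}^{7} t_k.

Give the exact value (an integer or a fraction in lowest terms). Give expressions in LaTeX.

Σ = 33016

r(k) = (5*k**4 + 30*k**3 + 73*k**2 + 76*k + 25)/(5*k**4 + 10*k**3 + 13*k**2 - 3) after simplifying.
Gosper form: A/B · C(k+1)/C(k) with A=1, B=1, C=k**4 + 2*k**3 + 13*k**2/5 - 3/5.
Need (1)·f(k+1) − (1)·f(k) = k**4 + 2*k**3 + 13*k**2/5 - 3/5.
Bound: deg f ≤ 5.
Coefficient equations give f(k) = k*(k**4 + k**2 - 4*k - 1)/5.
Get s_k = R·t_k = k*(k**4 + k**2 - 4*k - 1) with R(k) = B(k−1)f(k)/C(k) = k*(k**4 + k**2 - 4*k - 1)/(5*k**4 + 10*k**3 + 13*k**2 - 3).
s_(k+1) − s_k = 5*k**4 + 10*k**3 + 13*k**2 - 3 = t_k.
Σ_(k=0)^(7) t_k = s_(8) − s_(0) = 33016 − (0) = 33016.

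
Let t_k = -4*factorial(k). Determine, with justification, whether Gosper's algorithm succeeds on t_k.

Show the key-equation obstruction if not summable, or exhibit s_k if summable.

Step 1: r(k) = k + 1.
Normal form (A,B,C) = (k + 1, 1, 1).
Key eq: (k + 1)·f(k+1) = (1)·f(k) + (1).
d = -1 from the (1,0,0) case.
Negative degree bound (-1): no f exists, t_k not Gosper-summable.

No — negative degree bound, so no certificate f.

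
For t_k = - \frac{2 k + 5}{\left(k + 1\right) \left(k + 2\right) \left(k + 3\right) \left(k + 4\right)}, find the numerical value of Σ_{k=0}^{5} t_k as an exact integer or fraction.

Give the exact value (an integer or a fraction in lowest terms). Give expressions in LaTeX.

Σ = -20/63

r(k) = (k + 1)*(2*k + 7)/((k + 5)*(2*k + 5)) after simplifying.
Factor: A=k + 1; B=k + 5; C=k + 5/2.
Key eq: (k + 1)·f(k+1) = (k + 4)·f(k) + (k + 5/2).
Degrees (1,1,1) ⇒ d ≤ 3.
Match coefficients ⇒ f(k) = k*(k + 2)*(k + 4)/6.
Then R = B(k−1)f/C = k*(k + 2)*(k + 4)**2/(3*(2*k + 5)), so s_k = R(k)·t_k = k*(-k - 4)/(3*(k**2 + 4*k + 3)).
Check: Δs_k = (-2*k - 5)/(k**4 + 10*k**3 + 35*k**2 + 50*k + 24). ✓
Σ_(k=0)^(5) t_k = s_(6) − s_(0) = -20/63 − (0) = -20/63.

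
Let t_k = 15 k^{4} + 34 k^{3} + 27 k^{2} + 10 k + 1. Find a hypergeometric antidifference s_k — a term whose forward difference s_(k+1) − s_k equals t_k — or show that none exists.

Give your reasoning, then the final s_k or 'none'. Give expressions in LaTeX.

s_k = k^{3} \left(3 k^{2} + k - 3\right)

Step 1: r(k) = (15*k**4 + 94*k**3 + 219*k**2 + 226*k + 87)/(15*k**4 + 34*k**3 + 27*k**2 + 10*k + 1).
Normal form (A,B,C) = (1, 1, k**4 + 34*k**3/15 + 9*k**2/5 + 2*k/3 + 1/15).
Need (1)·f(k+1) − (1)·f(k) = k**4 + 34*k**3/15 + 9*k**2/5 + 2*k/3 + 1/15.
Degrees (0,0,4) ⇒ d ≤ 5.
Match coefficients ⇒ f(k) = k**3*(3*k**2 + k - 3)/15.
Certificate R = B(k−1)f/C = k**3*(3*k**2 + k - 3)/(15*k**4 + 34*k**3 + 27*k**2 + 10*k + 1) gives s_k = k**3*(3*k**2 + k - 3).
Check: Δs_k = 15*k**4 + 34*k**3 + 27*k**2 + 10*k + 1. ✓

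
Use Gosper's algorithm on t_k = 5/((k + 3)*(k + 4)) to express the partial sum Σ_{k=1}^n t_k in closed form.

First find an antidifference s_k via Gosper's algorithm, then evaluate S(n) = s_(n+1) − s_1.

S(n) = 5*n/(4*(n + 4))

t_(k+1)/t_k = (k + 3)/(k + 5).
Factor: A=k + 3; B=k + 5; C=1.
f must satisfy (k + 3)·f(k+1) − (k + 4)·f(k) = 1.
Degrees (1,1,0) ⇒ d ≤ 1.
Solving with deg f ≤ 1: f(k) = k/3.
Get s_k = R·t_k = 5*k/(3*(k + 3)) with R(k) = B(k−1)f(k)/C(k) = k*(k + 4)/3.
Check: Δs_k = 5/(k**2 + 7*k + 12). ✓
s_(n+1) = 5*(n + 1)/(3*(n + 4)) and s_(1) = 5/12, so S(n) = 5*n/(4*(n + 4)).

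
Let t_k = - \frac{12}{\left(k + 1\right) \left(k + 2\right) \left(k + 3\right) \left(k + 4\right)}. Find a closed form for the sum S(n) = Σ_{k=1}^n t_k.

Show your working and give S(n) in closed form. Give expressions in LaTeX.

S(n) = \frac{n \left(- n^{2} - 9 n - 26\right)}{6 \left(n^{3} + 9 n^{2} + 26 n + 24\right)}

The ratio is (k + 1)/(k + 5).
Gosper form: A/B · C(k+1)/C(k) with A=k + 1, B=k + 5, C=1.
Key eq: (k + 1)·f(k+1) = (k + 4)·f(k) + (1).
Degrees (1,1,0) ⇒ d ≤ 3.
Solve for f: f(k) = k*(k**2 + 6*k + 11)/18 (degree 3 ≤ 3).
R(k) = B(k−1)·f(k)/C(k) = k*(k + 4)*(k**2 + 6*k + 11)/18; s_k = R·t_k = 2*k*(-k**2 - 6*k - 11)/(3*(k + 1)*(k + 2)*(k + 3)).
Δs = -12/(k**4 + 10*k**3 + 35*k**2 + 50*k + 24), as required.
Σ_(k=1)^n t_k = s_(n+1) − s_(1) = (2*(-n**3 - 9*n**2 - 26*n - 18)/(3*(n**3 + 9*n**2 + 26*n + 24))) − (-1/2), i.e. n*(-n**2 - 9*n - 26)/(6*(n**3 + 9*n**2 + 26*n + 24)).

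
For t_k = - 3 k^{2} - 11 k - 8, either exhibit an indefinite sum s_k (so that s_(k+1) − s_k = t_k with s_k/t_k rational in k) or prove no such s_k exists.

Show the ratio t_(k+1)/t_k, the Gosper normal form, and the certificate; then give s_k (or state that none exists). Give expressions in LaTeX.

Step 1: r(k) = (3*k**2 + 17*k + 22)/(3*k**2 + 11*k + 8).
A = 1, B = 1, C = k**2 + 11*k/3 + 8/3.
f must satisfy (1)·f(k+1) − (1)·f(k) = k**2 + 11*k/3 + 8/3.
Bound: deg f ≤ 3.
Match coefficients ⇒ f(k) = k*(k + 1)*(k + 3)/3.
Then R = B(k−1)f/C = k*(k + 3)/(3*k + 8), so s_k = R(k)·t_k = k*(-k**2 - 4*k - 3).
Check: Δs_k = -3*k**2 - 11*k - 8. ✓

s_k = k \left(- k^{2} - 4 k - 3\right)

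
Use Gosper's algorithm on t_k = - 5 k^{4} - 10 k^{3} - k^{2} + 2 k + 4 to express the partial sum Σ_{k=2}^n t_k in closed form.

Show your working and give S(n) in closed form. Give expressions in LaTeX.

S(n) = - n^{5} - 5 n^{4} - 7 n^{3} - 2 n^{2} + 5 n + 10

r(k) = (5*k**4 + 30*k**3 + 61*k**2 + 50*k + 10)/(5*k**4 + 10*k**3 + k**2 - 2*k - 4) after simplifying.
Normal form (A,B,C) = (1, 1, k**4 + 2*k**3 + k**2/5 - 2*k/5 - 4/5).
f must satisfy (1)·f(k+1) − (1)·f(k) = k**4 + 2*k**3 + k**2/5 - 2*k/5 - 4/5.
deg f ≤ 5 (via 0,0,4).
Coefficient equations give f(k) = k*(k**4 - 3*k**2 + k - 3)/5.
Certificate R = B(k−1)f/C = k*(k**4 - 3*k**2 + k - 3)/(5*k**4 + 10*k**3 + k**2 - 2*k - 4) gives s_k = k*(-k**4 + 3*k**2 - k + 3).
Check: Δs_k = -5*k**4 - 10*k**3 - k**2 + 2*k + 4. ✓
Σ_(k=2)^n t_k = s_(n+1) − s_(2) = (-n**5 - 5*n**4 - 7*n**3 - 2*n**2 + 5*n + 4) − (-6), i.e. -n**5 - 5*n**4 - 7*n**3 - 2*n**2 + 5*n + 10.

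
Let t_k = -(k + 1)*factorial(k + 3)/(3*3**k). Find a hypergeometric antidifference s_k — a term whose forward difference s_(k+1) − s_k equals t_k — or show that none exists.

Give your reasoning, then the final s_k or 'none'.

r(k) = (k + 2)*(k + 4)/(3*(k + 1)) after simplifying.
Gosper form: A/B · C(k+1)/C(k) with A=k/3 + 4/3, B=1, C=k + 1.
Key eq: (k/3 + 4/3)·f(k+1) = (1)·f(k) + (k + 1).
From deg A=1, deg B=0, deg C=1: d=0.
A polynomial solution: f(k) = 3.
So s_k = (B(k−1)f/C)·t_k = (3/(k + 1))·t_k = -factorial(k + 3)/3**k.
Verify: -(k + 1)*factorial(k + 3)/(3*3**k) matches t_k.

s_k = -factorial(k + 3)/3**k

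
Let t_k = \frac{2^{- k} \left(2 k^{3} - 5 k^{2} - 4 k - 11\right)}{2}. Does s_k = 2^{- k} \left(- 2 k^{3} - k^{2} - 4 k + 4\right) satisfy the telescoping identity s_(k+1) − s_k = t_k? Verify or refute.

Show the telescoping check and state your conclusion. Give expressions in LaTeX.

Valid — Δs_k = t_k.

s_(k+1) = (-4*k - 2*(k + 1)**3 - (k + 1)**2)/(2*2**k)
s_(k+1) − s_k = (2*k**3 - 5*k**2 - 4*k - 11)/(2*2**k)
(s_(k+1) − s_k) − t_k = 0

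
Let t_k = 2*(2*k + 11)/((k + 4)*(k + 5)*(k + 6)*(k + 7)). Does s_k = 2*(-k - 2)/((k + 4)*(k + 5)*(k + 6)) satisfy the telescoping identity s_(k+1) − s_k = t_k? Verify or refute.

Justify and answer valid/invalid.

Invalid: residual -18/(k**4 + 22*k**3 + 179*k**2 + 638*k + 840) ≠ 0.

s_(k+1) = 2*(-k - 3)/((k + 5)*(k + 6)*(k + 7))
s_(k+1) − s_k = 4*(k + 1)/(k**4 + 22*k**3 + 179*k**2 + 638*k + 840)
(s_(k+1) − s_k) − t_k = -18/(k**4 + 22*k**3 + 179*k**2 + 638*k + 840)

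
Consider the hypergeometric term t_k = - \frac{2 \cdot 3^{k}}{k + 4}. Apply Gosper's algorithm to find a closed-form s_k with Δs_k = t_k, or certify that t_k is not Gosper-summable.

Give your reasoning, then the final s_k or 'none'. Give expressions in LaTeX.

no hypergeometric antidifference exists

Compute t_(k+1)/t_k: get 3*(k + 4)/(k + 5).
Gosper form: A/B · C(k+1)/C(k) with A=3*k + 12, B=k + 5, C=1.
Solve (3*k + 12)·f(k+1) − (k + 4)·f(k) = 1.
d = -1 from the (1,1,0) case.
deg f ≤ -1 is impossible — no certificate.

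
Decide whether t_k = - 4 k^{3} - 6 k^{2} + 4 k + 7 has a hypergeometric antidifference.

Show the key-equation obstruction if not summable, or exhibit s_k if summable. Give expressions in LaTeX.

r(k) = (4*k**3 + 18*k**2 + 20*k - 1)/(4*k**3 + 6*k**2 - 4*k - 7) after simplifying.
Gosper form: A/B · C(k+1)/C(k) with A=1, B=1, C=k**3 + 3*k**2/2 - k - 7/4.
Key eq: (1)·f(k+1) = (1)·f(k) + (k**3 + 3*k**2/2 - k - 7/4).
Degrees (0,0,3) ⇒ d ≤ 4.
A polynomial solution: f(k) = k*(k**3 - 4*k - 4)/4.
R(k) = B(k−1)·f(k)/C(k) = k*(k**3 - 4*k - 4)/(4*k**3 + 6*k**2 - 4*k - 7); s_k = R·t_k = k*(-k**3 + 4*k + 4).
Δs = -4*k**3 - 6*k**2 + 4*k + 7, as required.

Yes. s_k = k \left(- k^{3} + 4 k + 4\right).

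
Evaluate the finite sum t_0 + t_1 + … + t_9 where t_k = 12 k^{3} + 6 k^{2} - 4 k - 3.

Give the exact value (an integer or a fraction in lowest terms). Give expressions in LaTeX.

Σ = 25800

Compute t_(k+1)/t_k: get (12*k**3 + 42*k**2 + 44*k + 11)/(12*k**3 + 6*k**2 - 4*k - 3).
Take A(k)=1, B(k)=1, C(k)=k**3 + k**2/2 - k/3 - 1/4.
f must satisfy (1)·f(k+1) − (1)·f(k) = k**3 + k**2/2 - k/3 - 1/4.
From deg A=0, deg B=0, deg C=3: d=4.
Match coefficients ⇒ f(k) = k**2*(3*k**2 - 4*k - 2)/12.
Then R = B(k−1)f/C = k**2*(3*k**2 - 4*k - 2)/(12*k**3 + 6*k**2 - 4*k - 3), so s_k = R(k)·t_k = k**2*(3*k**2 - 4*k - 2).
s_(k+1) − s_k = 12*k**3 + 6*k**2 - 4*k - 3 = t_k.
Sum = s_(10) − s_(0); s_(10) = 25800, s_(0) = 0 ⇒ 25800.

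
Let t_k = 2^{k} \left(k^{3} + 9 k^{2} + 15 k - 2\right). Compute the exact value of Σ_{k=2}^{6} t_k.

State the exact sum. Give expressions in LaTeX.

Compute t_(k+1)/t_k: get 2*(k**3 + 12*k**2 + 36*k + 23)/(k**3 + 9*k**2 + 15*k - 2).
Factor: A=2; B=1; C=k**3 + 9*k**2 + 15*k - 2.
f must satisfy (2)·f(k+1) − (1)·f(k) = k**3 + 9*k**2 + 15*k - 2.
d = 3 from the (0,0,3) case.
Solve for f: f(k) = k**3 + 3*k**2 - 3*k - 4 (degree 3 ≤ 3).
R(k) = B(k−1)·f(k)/C(k) = (k**3 + 3*k**2 - 3*k - 4)/(k**3 + 9*k**2 + 15*k - 2); s_k = R·t_k = 2**k*(k**3 + 3*k**2 - 3*k - 4).
Verify: 2**k*(k**3 + 9*k**2 + 15*k - 2) matches t_k.
Sum = s_(7) − s_(2); s_(7) = 59520, s_(2) = 40 ⇒ 59480.

Σ = 59480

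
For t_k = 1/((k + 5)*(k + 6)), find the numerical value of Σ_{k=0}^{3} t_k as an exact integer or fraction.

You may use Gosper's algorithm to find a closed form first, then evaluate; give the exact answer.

Ratio r(k) = (k + 5)/(k + 7).
Gosper form: A/B · C(k+1)/C(k) with A=k + 5, B=k + 7, C=1.
Key eq: (k + 5)·f(k+1) = (k + 6)·f(k) + (1).
d = 1 from the (1,1,0) case.
Solving with deg f ≤ 1: f(k) = k/5.
R(k) = B(k−1)·f(k)/C(k) = k*(k + 6)/5; s_k = R·t_k = k/(5*(k + 5)).
Check: Δs_k = 1/(k**2 + 11*k + 30). ✓
Σ_(k=0)^(3) t_k = s_(4) − s_(0) = 4/45 − (0) = 4/45.

Σ = 4/45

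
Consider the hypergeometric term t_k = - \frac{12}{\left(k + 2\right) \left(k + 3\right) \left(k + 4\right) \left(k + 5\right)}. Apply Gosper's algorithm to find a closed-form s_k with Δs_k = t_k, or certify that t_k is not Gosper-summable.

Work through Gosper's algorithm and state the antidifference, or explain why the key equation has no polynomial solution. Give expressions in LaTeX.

Ratio r(k) = (k + 2)/(k + 6).
Take A(k)=k + 2, B(k)=k + 6, C(k)=1.
Need (k + 2)·f(k+1) − (k + 5)·f(k) = 1.
Degrees (1,1,0) ⇒ d ≤ 3.
A polynomial solution: f(k) = k*(k**2 + 9*k + 26)/72.
Certificate R = B(k−1)f/C = k*(k + 5)*(k**2 + 9*k + 26)/72 gives s_k = k*(-k**2 - 9*k - 26)/(6*(k + 2)*(k + 3)*(k + 4)).
Verify: -12/(k**4 + 14*k**3 + 71*k**2 + 154*k + 120) matches t_k.

s_k = \frac{k \left(- k^{2} - 9 k - 26\right)}{6 \left(k + 2\right) \left(k + 3\right) \left(k + 4\right)}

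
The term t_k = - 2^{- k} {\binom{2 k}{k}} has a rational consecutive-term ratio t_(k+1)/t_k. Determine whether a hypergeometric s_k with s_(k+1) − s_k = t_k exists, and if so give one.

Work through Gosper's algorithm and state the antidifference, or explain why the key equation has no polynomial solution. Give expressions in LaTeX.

none (Gosper's algorithm certifies no s_k)

Ratio r(k) = (2*k + 1)/(k + 1).
Factor: A=2*k + 1; B=k + 1; C=1.
Set up (2*k + 1)·f(k+1) − (k)·f(k) − (1) = 0.
deg f ≤ -1 (via 1,1,0).
deg f ≤ -1 is impossible — no certificate.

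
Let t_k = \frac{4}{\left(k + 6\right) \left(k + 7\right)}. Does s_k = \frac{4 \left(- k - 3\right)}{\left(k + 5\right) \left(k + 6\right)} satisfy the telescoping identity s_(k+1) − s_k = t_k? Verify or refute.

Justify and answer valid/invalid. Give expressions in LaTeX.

Invalid: residual - \frac{16}{k^{3} + 18 k^{2} + 107 k + 210} ≠ 0.

s_(k+1) = 4*(-k - 4)/((k + 6)*(k + 7))
s_(k+1) − s_k = 4*(k + 1)/(k**3 + 18*k**2 + 107*k + 210)
(s_(k+1) − s_k) − t_k = -16/(k**3 + 18*k**2 + 107*k + 210)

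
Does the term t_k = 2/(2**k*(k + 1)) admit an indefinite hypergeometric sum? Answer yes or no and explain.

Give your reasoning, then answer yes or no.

Step 1: r(k) = (k + 1)/(2*(k + 2)).
Normal form (A,B,C) = (k/2 + 1/2, k + 2, 1).
Solve (k/2 + 1/2)·f(k+1) − (k + 1)·f(k) = 1.
Bound: deg f ≤ -1.
d = -1 < 0 ⇒ no nonzero polynomial f; not summable.

No; the degree bound rules out any f.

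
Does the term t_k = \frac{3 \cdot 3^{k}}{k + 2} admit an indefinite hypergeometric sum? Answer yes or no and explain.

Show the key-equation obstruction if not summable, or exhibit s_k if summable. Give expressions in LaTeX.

r(k) = 3*(k + 2)/(k + 3) after simplifying.
So A=3*k + 6 and B=k + 3, with C=1.
Set up (3*k + 6)·f(k+1) − (k + 2)·f(k) − (1) = 0.
deg f ≤ -1 (via 1,1,0).
Negative degree bound (-1): no f exists, t_k not Gosper-summable.

No — negative degree bound, so no certificate f.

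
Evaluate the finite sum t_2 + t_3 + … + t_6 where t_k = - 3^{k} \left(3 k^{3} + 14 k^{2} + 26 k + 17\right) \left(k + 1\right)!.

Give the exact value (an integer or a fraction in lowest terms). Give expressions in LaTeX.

Σ = -5026250502

Compute t_(k+1)/t_k: get 3*(3*k**4 + 29*k**3 + 109*k**2 + 186*k + 120)/(3*k**3 + 14*k**2 + 26*k + 17).
So A=3*k + 6 and B=1, with C=k**3 + 14*k**2/3 + 26*k/3 + 17/3.
Need (3*k + 6)·f(k+1) − (1)·f(k) = k**3 + 14*k**2/3 + 26*k/3 + 17/3.
Degrees (1,0,3) ⇒ d ≤ 2.
Solve for f: f(k) = (k**2 + k + 1)/3 (degree 2 ≤ 2).
R(k) = B(k−1)·f(k)/C(k) = (k**2 + k + 1)/(3*k**3 + 14*k**2 + 26*k + 17); s_k = R·t_k = -3**k*(k**2 + k + 1)*factorial(k + 1).
s_(k+1) − s_k = -3**k*(3*k**3 + 14*k**2 + 26*k + 17)*factorial(k + 1) = t_k.
Sum = s_(7) − s_(2); s_(7) = -5026250880, s_(2) = -378 ⇒ -5026250502.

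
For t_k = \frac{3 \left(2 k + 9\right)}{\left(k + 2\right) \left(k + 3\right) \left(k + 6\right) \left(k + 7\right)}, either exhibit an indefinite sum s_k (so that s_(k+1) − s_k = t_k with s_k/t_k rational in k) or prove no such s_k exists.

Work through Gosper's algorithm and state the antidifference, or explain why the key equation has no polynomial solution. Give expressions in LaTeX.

s_k = \frac{k \left(k + 8\right)}{4 \left(k^{2} + 8 k + 12\right)}

Compute t_(k+1)/t_k: get (k + 2)*(k + 6)*(2*k + 11)/((k + 4)*(k + 8)*(2*k + 9)).
A = k + 2, B = k + 8, C = k**3 + 27*k**2/2 + 121*k/2 + 90.
Solve (k + 2)·f(k+1) − (k + 7)·f(k) = k**3 + 27*k**2/2 + 121*k/2 + 90.
d = 5 from the (1,1,3) case.
Solve for f: f(k) = k*(k + 3)*(k + 4)*(k + 5)*(k + 8)/24 (degree 5 ≤ 5).
So s_k = (B(k−1)f/C)·t_k = (k*(k + 3)*(k + 7)*(k + 8)/(12*(2*k + 9)))·t_k = k*(k + 8)/(4*(k**2 + 8*k + 12)).
s_(k+1) − s_k = 3*(2*k + 9)/(k**4 + 18*k**3 + 113*k**2 + 288*k + 252) = t_k.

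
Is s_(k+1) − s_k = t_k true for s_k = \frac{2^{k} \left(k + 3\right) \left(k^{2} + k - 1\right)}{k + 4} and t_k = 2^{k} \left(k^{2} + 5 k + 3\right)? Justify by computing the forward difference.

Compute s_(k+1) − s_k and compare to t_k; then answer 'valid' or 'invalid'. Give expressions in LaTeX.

s_(k+1) = 2**(k + 1)*(k + 4)*(k + (k + 1)**2)/(k + 5)
s_(k+1) − s_k = 2**k*(k**4 + 13*k**3 + 60*k**2 + 105*k + 47)/(k**2 + 9*k + 20)
(s_(k+1) − s_k) − t_k = 2**k*(-k**3 - 8*k**2 - 22*k - 13)/(k**2 + 9*k + 20)

Invalid: residual \frac{2^{k} \left(- k^{3} - 8 k^{2} - 22 k - 13\right)}{k^{2} + 9 k + 20} ≠ 0.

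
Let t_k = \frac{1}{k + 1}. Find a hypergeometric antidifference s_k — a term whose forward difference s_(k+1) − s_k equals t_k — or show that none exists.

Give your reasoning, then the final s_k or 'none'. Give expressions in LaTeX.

Compute t_(k+1)/t_k: get (k + 1)/(k + 2).
Normal form (A,B,C) = (k + 1, k + 2, 1).
Need (k + 1)·f(k+1) − (k + 1)·f(k) = 1.
deg f ≤ 0 (via 1,1,0).
Put f(k) = c0: A·f(k+1) − B(k−1)·f(k) − C = -1; need -1 = 0 — inconsistent ⇒ no f, not summable.

no hypergeometric antidifference exists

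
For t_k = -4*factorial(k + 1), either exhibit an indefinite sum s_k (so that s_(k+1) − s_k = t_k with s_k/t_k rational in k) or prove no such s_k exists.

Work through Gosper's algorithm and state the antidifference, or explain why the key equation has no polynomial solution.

Ratio r(k) = k + 2.
Take A(k)=k + 2, B(k)=1, C(k)=1.
Set up (k + 2)·f(k+1) − (1)·f(k) − (1) = 0.
From deg A=1, deg B=0, deg C=0: d=-1.
Bound -1 < 0, so the key equation has no polynomial solution.

no hypergeometric antidifference exists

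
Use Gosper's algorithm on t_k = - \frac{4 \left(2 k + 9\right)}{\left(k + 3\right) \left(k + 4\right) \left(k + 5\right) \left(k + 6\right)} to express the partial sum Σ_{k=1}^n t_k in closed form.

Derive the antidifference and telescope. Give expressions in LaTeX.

The ratio is (k + 3)*(2*k + 11)/((k + 7)*(2*k + 9)).
Factor: A=k + 3; B=k + 7; C=k + 9/2.
Key eq: (k + 3)·f(k+1) = (k + 6)·f(k) + (k + 9/2).
Degrees (1,1,1) ⇒ d ≤ 3.
A polynomial solution: f(k) = k*(k + 4)*(k + 8)/30.
R(k) = B(k−1)·f(k)/C(k) = k*(k + 4)*(k + 6)*(k + 8)/(15*(2*k + 9)); s_k = R·t_k = 4*k*(-k - 8)/(15*(k**2 + 8*k + 15)).
Verify: 4*(-2*k - 9)/(k**4 + 18*k**3 + 119*k**2 + 342*k + 360) matches t_k.
Evaluate: s_(n+1) = 4*(-n**2 - 10*n - 9)/(15*(n**2 + 10*n + 24)); subtract s_(1) = -1/10 ⇒ S(n) = n*(-n - 10)/(6*(n**2 + 10*n + 24)).

S(n) = \frac{n \left(- n - 10\right)}{6 \left(n^{2} + 10 n + 24\right)}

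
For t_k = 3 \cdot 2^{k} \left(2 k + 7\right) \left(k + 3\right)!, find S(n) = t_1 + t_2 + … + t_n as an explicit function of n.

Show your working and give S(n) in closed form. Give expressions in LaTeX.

S(n) = 6 \cdot 2^{n} \left(n + 4\right)! - 144

Ratio r(k) = 2*(k + 4)*(2*k + 9)/(2*k + 7).
A = 2*k + 8, B = 1, C = k + 7/2.
Set up (2*k + 8)·f(k+1) − (1)·f(k) − (k + 7/2) = 0.
deg f ≤ 0 (via 1,0,1).
Coefficient equations give f(k) = 1/2.
So s_k = (B(k−1)f/C)·t_k = (1/(2*k + 7))·t_k = 3*2**k*factorial(k + 3).
s_(k+1) − s_k = 3*2**k*(2*k + 7)*factorial(k + 3) = t_k.
s_(n+1) = 6*2**n*factorial(n + 4) and s_(1) = 144, so S(n) = 6*2**n*factorial(n + 4) - 144.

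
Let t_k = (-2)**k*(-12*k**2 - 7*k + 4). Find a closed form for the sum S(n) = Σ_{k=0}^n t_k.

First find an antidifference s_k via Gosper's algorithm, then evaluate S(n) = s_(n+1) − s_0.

S(n) = -8*(-2)**n*n**2 - 10*(-2)**n*n + 2*(-2)**n + 2

The ratio is 2*(-12*k**2 - 31*k - 15)/(12*k**2 + 7*k - 4).
Normal form (A,B,C) = (-2, 1, k**2 + 7*k/12 - 1/3).
Need (-2)·f(k+1) − (1)·f(k) = k**2 + 7*k/12 - 1/3.
deg f ≤ 2 (via 0,0,2).
A polynomial solution: f(k) = -(4*k**2 - 3*k - 2)/12.
Certificate R = B(k−1)f/C = -(4*k**2 - 3*k - 2)/(12*k**2 + 7*k - 4) gives s_k = (-2)**k*(4*k**2 - 3*k - 2).
s_(k+1) − s_k = (-2)**k*(-12*k**2 - 7*k + 4) = t_k.
s_(n+1) = (-2)**(n + 1)*(4*n**2 + 5*n - 1) and s_(0) = -2, so S(n) = -8*(-2)**n*n**2 - 10*(-2)**n*n + 2*(-2)**n + 2.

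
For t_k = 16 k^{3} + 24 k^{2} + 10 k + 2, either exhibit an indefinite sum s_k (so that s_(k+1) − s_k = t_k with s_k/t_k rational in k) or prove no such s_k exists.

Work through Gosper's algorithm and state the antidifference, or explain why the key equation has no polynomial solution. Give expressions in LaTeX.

s_k = k \left(4 k^{3} - 3 k + 1\right)

Step 1: r(k) = (8*k**3 + 36*k**2 + 53*k + 26)/(8*k**3 + 12*k**2 + 5*k + 1).
A = 1, B = 1, C = k**3 + 3*k**2/2 + 5*k/8 + 1/8.
Set up (1)·f(k+1) − (1)·f(k) − (k**3 + 3*k**2/2 + 5*k/8 + 1/8) = 0.
d = 4 from the (0,0,3) case.
Match coefficients ⇒ f(k) = k*(k + 1)*(2*k - 1)**2/16.
Certificate R = B(k−1)f/C = k*(2*k - 1)**2/(2*(8*k**2 + 4*k + 1)) gives s_k = k*(4*k**3 - 3*k + 1).
Verify: 16*k**3 + 24*k**2 + 10*k + 2 matches t_k.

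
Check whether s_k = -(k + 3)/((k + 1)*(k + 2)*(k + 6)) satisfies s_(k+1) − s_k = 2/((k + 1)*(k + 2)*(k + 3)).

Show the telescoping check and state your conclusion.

s_(k+1) = (-k - 4)/((k + 2)*(k + 3)*(k + 7))
s_(k+1) − s_k = (2*k**2 + 17*k + 39)/(k**5 + 19*k**4 + 131*k**3 + 401*k**2 + 540*k + 252)
(s_(k+1) − s_k) − t_k = 9*(-k - 5)/(k**5 + 19*k**4 + 131*k**3 + 401*k**2 + 540*k + 252)

Invalid: residual 9*(-k - 5)/(k**5 + 19*k**4 + 131*k**3 + 401*k**2 + 540*k + 252) ≠ 0.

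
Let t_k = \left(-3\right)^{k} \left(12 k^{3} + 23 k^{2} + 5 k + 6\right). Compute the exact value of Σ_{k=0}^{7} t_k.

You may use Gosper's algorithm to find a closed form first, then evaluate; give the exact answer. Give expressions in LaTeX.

Σ = -9467520

r(k) = 3*(-12*k**3 - 59*k**2 - 87*k - 46)/(12*k**3 + 23*k**2 + 5*k + 6) after simplifying.
So A=-3 and B=1, with C=k**3 + 23*k**2/12 + 5*k/12 + 1/2.
f must satisfy (-3)·f(k+1) − (1)·f(k) = k**3 + 23*k**2/12 + 5*k/12 + 1/2.
deg f ≤ 3 (via 0,0,3).
Solving with deg f ≤ 3: f(k) = -(3*k**3 - k**2 - 4*k + 3)/12.
Then R = B(k−1)f/C = -(3*k**3 - k**2 - 4*k + 3)/(12*k**3 + 23*k**2 + 5*k + 6), so s_k = R(k)·t_k = (-3)**k*(-3*k**3 + k**2 + 4*k - 3).
Check: Δs_k = (-3)**k*(12*k**3 + 23*k**2 + 5*k + 6). ✓
Evaluate s at k=8 and k=0: -9467523 and -3; difference -9467520.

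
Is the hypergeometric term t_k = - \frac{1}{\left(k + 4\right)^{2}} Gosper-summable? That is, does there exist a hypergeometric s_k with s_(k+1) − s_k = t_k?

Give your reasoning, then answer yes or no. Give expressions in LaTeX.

r(k) = (k + 4)**2/(k + 5)**2 after simplifying.
A = k**2 + 8*k + 16, B = k**2 + 10*k + 25, C = 1.
Set up (k**2 + 8*k + 16)·f(k+1) − (k**2 + 8*k + 16)·f(k) − (1) = 0.
From deg A=2, deg B=2, deg C=0: d=0.
Write f(k) = c0. Then LHS − RHS = -1, requiring -1 = 0: contradictory. No certificate.

No — the linear system for f has no solution.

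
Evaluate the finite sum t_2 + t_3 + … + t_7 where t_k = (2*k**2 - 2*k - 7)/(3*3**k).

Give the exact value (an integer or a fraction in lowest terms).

Σ = 668/6561

Compute t_(k+1)/t_k: get (2*k**2 + 2*k - 7)/(3*(2*k**2 - 2*k - 7)).
A = 1/3, B = 1, C = k**2 - k - 7/2.
f must satisfy (1/3)·f(k+1) − (1)·f(k) = k**2 - k - 7/2.
Degrees (0,0,2) ⇒ d ≤ 2.
Solve for f: f(k) = -3*(k**2 - 3)/2 (degree 2 ≤ 2).
Then R = B(k−1)f/C = -3*(k**2 - 3)/(2*k**2 - 2*k - 7), so s_k = R(k)·t_k = (3 - k**2)/3**k.
s_(k+1) − s_k = (2*k**2 - 2*k - 7)/(3*3**k) = t_k.
Σ_(k=2)^(7) t_k = s_(8) − s_(2) = -61/6561 − (-1/9) = 668/6561.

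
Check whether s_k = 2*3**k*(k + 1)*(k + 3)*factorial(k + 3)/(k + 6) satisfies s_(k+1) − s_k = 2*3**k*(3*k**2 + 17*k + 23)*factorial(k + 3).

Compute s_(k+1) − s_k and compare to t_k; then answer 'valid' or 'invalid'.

s_(k+1) = 6*3**k*(k + 2)*(k + 4)*factorial(k + 4)/(k + 7)
s_(k+1) − s_k = 2*3**k*(3*k**4 + 47*k**3 + 265*k**2 + 641*k + 555)*factorial(k + 3)/((k + 6)*(k + 7))
(s_(k+1) − s_k) − t_k = -6*3**k*(3*k**3 + 35*k**2 + 124*k + 137)*factorial(k + 3)/((k + 6)*(k + 7))

Invalid: residual -6*3**k*(3*k**3 + 35*k**2 + 124*k + 137)*factorial(k + 3)/((k + 6)*(k + 7)) ≠ 0.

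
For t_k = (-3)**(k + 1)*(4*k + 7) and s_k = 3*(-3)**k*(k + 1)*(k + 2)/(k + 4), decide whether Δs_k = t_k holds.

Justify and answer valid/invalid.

Invalid: residual 6*(-3)**k*(4*k**2 + 24*k + 29)/(k**2 + 9*k + 20) ≠ 0.

s_(k+1) = -(-3)**(k + 2)*(k + 2)*(k + 3)/(k + 5)
s_(k+1) − s_k = (-3)**(k + 1)*(4*k**3 + 35*k**2 + 95*k + 82)/(k**2 + 9*k + 20)
(s_(k+1) − s_k) − t_k = 6*(-3)**k*(4*k**2 + 24*k + 29)/(k**2 + 9*k + 20)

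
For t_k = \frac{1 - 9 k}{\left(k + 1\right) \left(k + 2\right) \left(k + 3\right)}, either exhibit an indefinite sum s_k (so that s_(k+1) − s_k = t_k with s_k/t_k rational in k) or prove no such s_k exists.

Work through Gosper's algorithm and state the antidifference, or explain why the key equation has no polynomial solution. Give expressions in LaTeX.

Ratio r(k) = (k + 1)*(9*k + 8)/((k + 4)*(9*k - 1)).
A = k + 1, B = k + 4, C = k - 1/9.
f must satisfy (k + 1)·f(k+1) − (k + 3)·f(k) = k - 1/9.
Bound: deg f ≤ 2.
Solve for f: f(k) = k*(2*k - 3)/9 (degree 2 ≤ 2).
Get s_k = R·t_k = k*(3 - 2*k)/((k + 1)*(k + 2)) with R(k) = B(k−1)f(k)/C(k) = k*(k + 3)*(2*k - 3)/(9*k - 1).
Δs = (1 - 9*k)/(k**3 + 6*k**2 + 11*k + 6), as required.

s_k = \frac{k \left(3 - 2 k\right)}{\left(k + 1\right) \left(k + 2\right)}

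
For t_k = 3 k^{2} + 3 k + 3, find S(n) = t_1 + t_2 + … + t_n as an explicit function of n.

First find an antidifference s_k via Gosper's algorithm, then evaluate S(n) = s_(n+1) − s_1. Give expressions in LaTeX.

S(n) = n \left(n^{2} + 3 n + 5\right)

r(k) = (k + (k + 1)**2 + 2)/(k**2 + k + 1) after simplifying.
Normal form (A,B,C) = (1, 1, k**2 + k + 1).
Set up (1)·f(k+1) − (1)·f(k) − (k**2 + k + 1) = 0.
deg f ≤ 3 (via 0,0,2).
Coefficient equations give f(k) = k*(k**2 + 2)/3.
R(k) = B(k−1)·f(k)/C(k) = k*(k**2 + 2)/(3*(k**2 + k + 1)); s_k = R·t_k = k*(k**2 + 2).
Δs = 3*k**2 + 3*k + 3, as required.
Evaluate: s_(n+1) = n**3 + 3*n**2 + 5*n + 3; subtract s_(1) = 3 ⇒ S(n) = n*(n**2 + 3*n + 5).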